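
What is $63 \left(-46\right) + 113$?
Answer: $-2785$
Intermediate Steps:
$63 \left(-46\right) + 113 = -2898 + 113 = -2785$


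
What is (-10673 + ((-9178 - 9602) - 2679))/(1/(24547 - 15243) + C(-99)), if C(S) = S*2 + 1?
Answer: 10308832/63203 ≈ 163.11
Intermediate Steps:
C(S) = 1 + 2*S (C(S) = 2*S + 1 = 1 + 2*S)
(-10673 + ((-9178 - 9602) - 2679))/(1/(24547 - 15243) + C(-99)) = (-10673 + ((-9178 - 9602) - 2679))/(1/(24547 - 15243) + (1 + 2*(-99))) = (-10673 + (-18780 - 2679))/(1/9304 + (1 - 198)) = (-10673 - 21459)/(1/9304 - 197) = -32132/(-1832887/9304) = -32132*(-9304/1832887) = 10308832/63203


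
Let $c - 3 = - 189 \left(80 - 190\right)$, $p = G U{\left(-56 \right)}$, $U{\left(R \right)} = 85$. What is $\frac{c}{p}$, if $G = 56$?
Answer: $\frac{20793}{4760} \approx 4.3683$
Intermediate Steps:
$p = 4760$ ($p = 56 \cdot 85 = 4760$)
$c = 20793$ ($c = 3 - 189 \left(80 - 190\right) = 3 - -20790 = 3 + 20790 = 20793$)
$\frac{c}{p} = \frac{20793}{4760}$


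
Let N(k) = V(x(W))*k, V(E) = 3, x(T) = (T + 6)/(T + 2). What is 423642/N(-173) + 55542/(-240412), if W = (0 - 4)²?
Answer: -16979574467/20795638 ≈ -816.50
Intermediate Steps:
W = 16 (W = (-4)² = 16)
x(T) = (6 + T)/(2 + T)
N(k) = 3*k
423642/N(-173) + 55542/(-240412) = 423642/((3*(-173))) + 55542/(-240412) = 423642/(-519) + 55542*(-1/240412) = 423642*(-1/519) - 27771/120206 = -141214/173 - 27771/120206 = -16979574467/20795638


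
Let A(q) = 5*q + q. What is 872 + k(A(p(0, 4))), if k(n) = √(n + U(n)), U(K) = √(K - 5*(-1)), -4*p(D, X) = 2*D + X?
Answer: 872 + √(-6 + I) ≈ 872.2 + 2.4579*I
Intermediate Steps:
p(D, X) = -D/2 - X/4 (p(D, X) = -(2*D + X)/4 = -(X + 2*D)/4 = -D/2 - X/4)
A(q) = 6*q
U(K) = √(5 + K) (U(K) = √(K + 5) = √(5 + K))
k(n) = √(n + √(5 + n))
872 + k(A(p(0, 4))) = 872 + √(6*(-½*0 - ¼*4) + √(5 + 6*(-½*0 - ¼*4))) = 872 + √(6*(0 - 1) + √(5 + 6*(0 - 1))) = 872 + √(6*(-1) + √(5 + 6*(-1))) = 872 + √(-6 + √(5 - 6)) = 872 + √(-6 + √(-1)) = 872 + √(-6 + I)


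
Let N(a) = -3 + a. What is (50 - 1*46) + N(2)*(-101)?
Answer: 105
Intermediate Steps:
(50 - 1*46) + N(2)*(-101) = (50 - 1*46) + (-3 + 2)*(-101) = (50 - 46) - 1*(-101) = 4 + 101 = 105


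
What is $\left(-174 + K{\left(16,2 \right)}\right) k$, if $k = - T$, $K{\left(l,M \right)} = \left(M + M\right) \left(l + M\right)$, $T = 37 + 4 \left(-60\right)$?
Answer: $-20706$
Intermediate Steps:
$T = -203$ ($T = 37 - 240 = -203$)
$K{\left(l,M \right)} = 2 M \left(M + l\right)$
$k = 203$ ($k = \left(-1\right) \left(-203\right) = 203$)
$\left(-174 + K{\left(16,2 \right)}\right) k = \left(-174 + 2 \cdot 2 \left(2 + 16\right)\right) 203 = \left(-174 + 2 \cdot 2 \cdot 18\right) 203 = \left(-174 + 72\right) 203 = \left(-102\right) 203 = -20706$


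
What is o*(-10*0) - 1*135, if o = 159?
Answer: -135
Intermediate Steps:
o*(-10*0) - 1*135 = 159*(-10*0) - 1*135 = 159*0 - 135 = 0 - 135 = -135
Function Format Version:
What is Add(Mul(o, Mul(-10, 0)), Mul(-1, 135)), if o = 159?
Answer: -135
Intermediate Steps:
Add(Mul(o, Mul(-10, 0)), Mul(-1, 135)) = Add(Mul(159, Mul(-10, 0)), Mul(-1, 135)) = Add(Mul(159, 0), -135) = Add(0, -135) = -135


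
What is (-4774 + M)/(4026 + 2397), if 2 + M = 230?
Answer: -4546/6423 ≈ -0.70777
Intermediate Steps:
M = 228 (M = -2 + 230 = 228)
(-4774 + M)/(4026 + 2397) = (-4774 + 228)/(4026 + 2397) = -4546/6423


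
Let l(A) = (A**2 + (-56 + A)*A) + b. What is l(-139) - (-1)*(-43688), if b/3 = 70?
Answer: 2948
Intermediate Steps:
b = 210 (b = 3*70 = 210)
l(A) = 210 + A**2 + A*(-56 + A) (l(A) = (A**2 + (-56 + A)*A) + 210 = (A**2 + A*(-56 + A)) + 210 = 210 + A**2 + A*(-56 + A))
l(-139) - (-1)*(-43688) = (210 - 56*(-139) + 2*(-139)**2) - (-1)*(-43688) = (210 + 7784 + 2*19321) - 1*43688 = (210 + 7784 + 38642) - 43688 = 46636 - 43688 = 2948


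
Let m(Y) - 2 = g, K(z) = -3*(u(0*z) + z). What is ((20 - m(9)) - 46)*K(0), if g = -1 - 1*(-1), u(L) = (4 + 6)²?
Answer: 8400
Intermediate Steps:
u(L) = 100 (u(L) = 10² = 100)
K(z) = -300 - 3*z (K(z) = -3*(100 + z) = -300 - 3*z)
g = 0 (g = -1 + 1 = 0)
m(Y) = 2 (m(Y) = 2 + 0 = 2)
((20 - m(9)) - 46)*K(0) = ((20 - 1*2) - 46)*(-300 - 3*0) = ((20 - 2) - 46)*(-300 + 0) = (18 - 46)*(-300) = -28*(-300) = 8400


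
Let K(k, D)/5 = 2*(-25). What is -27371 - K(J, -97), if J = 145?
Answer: -27121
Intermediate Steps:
K(k, D) = -250 (K(k, D) = 5*(2*(-25)) = 5*(-50) = -250)
-27371 - K(J, -97) = -27371 - 1*(-250) = -27371 + 250 = -27121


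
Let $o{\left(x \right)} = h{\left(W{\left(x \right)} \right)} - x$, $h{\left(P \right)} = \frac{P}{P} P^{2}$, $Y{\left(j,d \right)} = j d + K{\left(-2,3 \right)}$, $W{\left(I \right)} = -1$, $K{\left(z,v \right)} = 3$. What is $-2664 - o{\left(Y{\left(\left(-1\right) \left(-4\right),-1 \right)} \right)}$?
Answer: $-2666$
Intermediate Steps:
$Y{\left(j,d \right)} = 3 + d j$ ($Y{\left(j,d \right)} = j d + 3 = d j + 3 = 3 + d j$)
$h{\left(P \right)} = P^{2}$ ($h{\left(P \right)} = 1 P^{2} = P^{2}$)
$o{\left(x \right)} = 1 - x$ ($o{\left(x \right)} = \left(-1\right)^{2} - x = 1 - x$)
$-2664 - o{\left(Y{\left(\left(-1\right) \left(-4\right),-1 \right)} \right)} = -2664 - \left(1 - \left(3 - \left(-1\right) \left(-4\right)\right)\right) = -2664 - \left(1 - \left(3 - 4\right)\right) = -2664 - \left(1 - -1\right) = -2664 - \left(1 + 1\right) = -2664 - 2 = -2666$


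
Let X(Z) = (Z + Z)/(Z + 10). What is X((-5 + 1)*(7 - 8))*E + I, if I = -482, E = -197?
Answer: -4162/7 ≈ -594.57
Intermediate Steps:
X(Z) = 2*Z/(10 + Z) (X(Z) = (2*Z)/(10 + Z) = 2*Z/(10 + Z))
X((-5 + 1)*(7 - 8))*E + I = (2*((-5 + 1)*(7 - 8))/(10 + (-5 + 1)*(7 - 8)))*(-197) - 482 = (2*(-4*(-1))/(10 - 4*(-1)))*(-197) - 482 = (2*4/(10 + 4))*(-197) - 482 = (2*4/14)*(-197) - 482 = (2*4*(1/14))*(-197) - 482 = (4/7)*(-197) - 482 = -788/7 - 482 = -4162/7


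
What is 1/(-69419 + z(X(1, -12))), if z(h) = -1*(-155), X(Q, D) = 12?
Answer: -1/69264 ≈ -1.4438e-5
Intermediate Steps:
z(h) = 155
1/(-69419 + z(X(1, -12))) = 1/(-69419 + 155) = 1/(-69264) = -1/69264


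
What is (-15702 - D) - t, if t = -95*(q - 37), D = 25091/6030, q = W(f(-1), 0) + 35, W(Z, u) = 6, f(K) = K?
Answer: -92416751/6030 ≈ -15326.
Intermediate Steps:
q = 41 (q = 6 + 35 = 41)
D = 25091/6030 (D = 25091*(1/6030) = 25091/6030 ≈ 4.1610)
t = -380 (t = -95*(41 - 37) = -95*4 = -380)
(-15702 - D) - t = (-15702 - 1*25091/6030) - 1*(-380) = (-15702 - 25091/6030) + 380 = -94708151/6030 + 380 = -92416751/6030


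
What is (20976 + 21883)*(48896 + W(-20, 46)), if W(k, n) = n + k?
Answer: 2096747998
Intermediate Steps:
W(k, n) = k + n
(20976 + 21883)*(48896 + W(-20, 46)) = (20976 + 21883)*(48896 + (-20 + 46)) = 42859*(48896 + 26) = 42859*48922 = 2096747998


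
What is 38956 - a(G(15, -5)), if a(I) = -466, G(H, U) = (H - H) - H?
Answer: 39422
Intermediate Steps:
G(H, U) = -H (G(H, U) = 0 - H = -H)
38956 - a(G(15, -5)) = 38956 - 1*(-466) = 38956 + 466 = 39422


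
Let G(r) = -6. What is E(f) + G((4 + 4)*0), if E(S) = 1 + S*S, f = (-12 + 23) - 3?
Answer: 59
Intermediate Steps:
f = 8 (f = 11 - 3 = 8)
E(S) = 1 + S²
E(f) + G((4 + 4)*0) = (1 + 8²) - 6 = (1 + 64) - 6 = 65 - 6 = 59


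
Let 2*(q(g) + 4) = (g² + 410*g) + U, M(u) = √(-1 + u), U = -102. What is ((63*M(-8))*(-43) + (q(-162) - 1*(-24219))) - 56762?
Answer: -52686 - 8127*I ≈ -52686.0 - 8127.0*I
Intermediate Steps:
q(g) = -55 + g²/2 + 205*g (q(g) = -4 + ((g² + 410*g) - 102)/2 = -4 + (-102 + g² + 410*g)/2 = -4 + (-51 + g²/2 + 205*g) = -55 + g²/2 + 205*g)
((63*M(-8))*(-43) + (q(-162) - 1*(-24219))) - 56762 = ((63*√(-1 - 8))*(-43) + ((-55 + (½)*(-162)² + 205*(-162)) - 1*(-24219))) - 56762 = ((63*√(-9))*(-43) + ((-55 + (½)*26244 - 33210) + 24219)) - 56762 = ((63*(3*I))*(-43) + ((-55 + 13122 - 33210) + 24219)) - 56762 = ((189*I)*(-43) + (-20143 + 24219)) - 56762 = (-8127*I + 4076) - 56762 = (4076 - 8127*I) - 56762 = -52686 - 8127*I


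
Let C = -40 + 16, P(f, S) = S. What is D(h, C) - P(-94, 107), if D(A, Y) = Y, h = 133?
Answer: -131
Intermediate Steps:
C = -24
D(h, C) - P(-94, 107) = -24 - 1*107 = -24 - 107 = -131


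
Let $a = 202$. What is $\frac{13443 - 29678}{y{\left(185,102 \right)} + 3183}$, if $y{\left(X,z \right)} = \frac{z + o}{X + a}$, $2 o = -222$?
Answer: $- \frac{698105}{136868} \approx -5.1006$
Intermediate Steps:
$o = -111$ ($o = \frac{1}{2} \left(-222\right) = -111$)
$y{\left(X,z \right)} = \frac{-111 + z}{202 + X}$ ($y{\left(X,z \right)} = \frac{z - 111}{X + 202} = \frac{-111 + z}{202 + X}$)
$\frac{13443 - 29678}{y{\left(185,102 \right)} + 3183} = \frac{13443 - 29678}{\frac{-111 + 102}{202 + 185} + 3183} = - \frac{16235}{\frac{1}{387} \left(-9\right) + 3183} = - \frac{16235}{- \frac{1}{43} + 3183} = - \frac{16235}{\frac{136868}{43}} = \left(-16235\right) \frac{43}{136868} = - \frac{698105}{136868}$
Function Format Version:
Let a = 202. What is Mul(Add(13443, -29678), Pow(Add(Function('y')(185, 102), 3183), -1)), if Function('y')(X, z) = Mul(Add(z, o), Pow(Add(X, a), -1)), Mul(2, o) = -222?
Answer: Rational(-698105, 136868) ≈ -5.1006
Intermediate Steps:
o = -111 (o = Mul(Rational(1, 2), -222) = -111)
Function('y')(X, z) = Mul(Pow(Add(202, X), -1), Add(-111, z)) (Function('y')(X, z) = Mul(Add(z, -111), Pow(Add(X, 202), -1)) = Mul(Add(-111, z), Pow(Add(202, X), -1)) = Mul(Pow(Add(202, X), -1), Add(-111, z)))
Mul(Add(13443, -29678), Pow(Add(Function('y')(185, 102), 3183), -1)) = Mul(Add(13443, -29678), Pow(Add(Mul(Pow(Add(202, 185), -1), Add(-111, 102)), 3183), -1)) = Mul(-16235, Pow(Add(Mul(Pow(387, -1), -9), 3183), -1)) = Mul(-16235, Pow(Add(Mul(Rational(1, 387), -9), 3183), -1)) = Mul(-16235, Pow(Add(Rational(-1, 43), 3183), -1)) = Mul(-16235, Pow(Rational(136868, 43), -1)) = Mul(-16235, Rational(43, 136868)) = Rational(-698105, 136868)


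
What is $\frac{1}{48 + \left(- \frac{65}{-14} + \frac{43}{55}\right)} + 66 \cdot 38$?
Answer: $\frac{103172366}{41137} \approx 2508.0$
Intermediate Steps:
$\frac{1}{48 + \left(- \frac{65}{-14} + \frac{43}{55}\right)} + 66 \cdot 38 = \frac{1}{48 + \left(\left(-65\right) \left(- \frac{1}{14}\right) + 43 \cdot \frac{1}{55}\right)} + 2508 = \frac{1}{48 + \left(\frac{65}{14} + \frac{43}{55}\right)} + 2508 = \frac{1}{48 + \frac{4177}{770}} + 2508 = \frac{1}{\frac{41137}{770}} + 2508 = \frac{770}{41137} + 2508 = \frac{103172366}{41137}$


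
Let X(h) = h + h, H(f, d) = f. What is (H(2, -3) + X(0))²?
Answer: 4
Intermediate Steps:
X(h) = 2*h
(H(2, -3) + X(0))² = (2 + 2*0)² = (2 + 0)² = 2² = 4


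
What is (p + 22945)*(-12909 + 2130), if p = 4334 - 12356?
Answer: -160855017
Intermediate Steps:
p = -8022
(p + 22945)*(-12909 + 2130) = (-8022 + 22945)*(-12909 + 2130) = 14923*(-10779) = -160855017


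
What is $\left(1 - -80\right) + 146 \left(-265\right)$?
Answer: $-38609$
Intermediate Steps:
$\left(1 - -80\right) + 146 \left(-265\right) = \left(1 + 80\right) - 38690 = 81 - 38690 = -38609$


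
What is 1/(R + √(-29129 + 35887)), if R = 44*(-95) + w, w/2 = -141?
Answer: -2231/9951343 - √6758/19902686 ≈ -0.00022832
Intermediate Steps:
w = -282 (w = 2*(-141) = -282)
R = -4462 (R = 44*(-95) - 282 = -4180 - 282 = -4462)
1/(R + √(-29129 + 35887)) = 1/(-4462 + √(-29129 + 35887)) = 1/(-4462 + √6758)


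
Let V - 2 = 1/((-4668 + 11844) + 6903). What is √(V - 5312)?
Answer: I*√2915620071/741 ≈ 72.87*I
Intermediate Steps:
V = 28159/14079 (V = 2 + 1/((-4668 + 11844) + 6903) = 2 + 1/(7176 + 6903) = 2 + 1/14079 = 28159/14079 ≈ 2.0001)
√(V - 5312) = √(28159/14079 - 5312) = √(-74759489/14079) = I*√2915620071/741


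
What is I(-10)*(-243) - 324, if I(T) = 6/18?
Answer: -405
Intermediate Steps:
I(T) = 1/3 (I(T) = 6*(1/18) = 1/3)
I(-10)*(-243) - 324 = (1/3)*(-243) - 324 = -81 - 324 = -405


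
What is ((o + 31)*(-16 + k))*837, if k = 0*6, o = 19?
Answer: -669600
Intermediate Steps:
k = 0
((o + 31)*(-16 + k))*837 = ((19 + 31)*(-16 + 0))*837 = (50*(-16))*837 = -800*837 = -669600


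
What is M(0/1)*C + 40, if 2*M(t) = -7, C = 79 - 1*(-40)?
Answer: -753/2 ≈ -376.50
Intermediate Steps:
C = 119 (C = 79 + 40 = 119)
M(t) = -7/2 (M(t) = (½)*(-7) = -7/2)
M(0/1)*C + 40 = -7/2*119 + 40 = -833/2 + 40 = -753/2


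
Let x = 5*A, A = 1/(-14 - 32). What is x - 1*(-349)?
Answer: 16049/46 ≈ 348.89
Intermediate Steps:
A = -1/46 (A = 1/(-46) = -1/46 ≈ -0.021739)
x = -5/46 (x = 5*(-1/46) = -5/46 ≈ -0.10870)
x - 1*(-349) = -5/46 - 1*(-349) = -5/46 + 349 = 16049/46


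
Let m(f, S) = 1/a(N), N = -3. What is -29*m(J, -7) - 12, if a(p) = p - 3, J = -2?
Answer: -43/6 ≈ -7.1667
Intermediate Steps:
a(p) = -3 + p
m(f, S) = -1/6 (m(f, S) = 1/(-3 - 3) = 1/(-6) = -1/6)
-29*m(J, -7) - 12 = -29*(-1/6) - 12 = 29/6 - 12 = -43/6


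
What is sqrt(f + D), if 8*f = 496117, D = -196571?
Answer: I*sqrt(2152902)/4 ≈ 366.82*I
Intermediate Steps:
f = 496117/8 (f = (1/8)*496117 = 496117/8 ≈ 62015.)
sqrt(f + D) = sqrt(496117/8 - 196571) = sqrt(-1076451/8) = I*sqrt(2152902)/4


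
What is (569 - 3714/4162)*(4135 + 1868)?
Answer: 7096938696/2081 ≈ 3.4104e+6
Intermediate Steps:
(569 - 3714/4162)*(4135 + 1868) = (569 - 3714*1/4162)*6003 = (569 - 1857/2081)*6003 = (1182232/2081)*6003 = 7096938696/2081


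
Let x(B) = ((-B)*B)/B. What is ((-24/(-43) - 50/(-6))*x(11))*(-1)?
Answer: 12617/129 ≈ 97.806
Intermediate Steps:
x(B) = -B (x(B) = (-B²)/B = -B)
((-24/(-43) - 50/(-6))*x(11))*(-1) = ((-24/(-43) - 50/(-6))*(-1*11))*(-1) = ((-24*(-1/43) - 50*(-⅙))*(-11))*(-1) = ((24/43 + 25/3)*(-11))*(-1) = ((1147/129)*(-11))*(-1) = -12617/129*(-1) = 12617/129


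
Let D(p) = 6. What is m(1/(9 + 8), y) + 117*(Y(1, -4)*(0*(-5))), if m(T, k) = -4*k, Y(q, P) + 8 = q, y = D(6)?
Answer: -24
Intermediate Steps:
y = 6
Y(q, P) = -8 + q
m(1/(9 + 8), y) + 117*(Y(1, -4)*(0*(-5))) = -4*6 + 117*((-8 + 1)*(0*(-5))) = -24 + 117*(-7*0) = -24 + 117*0 = -24 + 0 = -24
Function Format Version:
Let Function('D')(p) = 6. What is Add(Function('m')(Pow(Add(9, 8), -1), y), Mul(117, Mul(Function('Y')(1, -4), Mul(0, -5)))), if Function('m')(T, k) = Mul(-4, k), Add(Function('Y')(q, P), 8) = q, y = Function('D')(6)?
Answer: -24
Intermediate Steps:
y = 6
Function('Y')(q, P) = Add(-8, q)
Add(Function('m')(Pow(Add(9, 8), -1), y), Mul(117, Mul(Function('Y')(1, -4), Mul(0, -5)))) = Add(Mul(-4, 6), Mul(117, Mul(Add(-8, 1), Mul(0, -5)))) = Add(-24, Mul(117, Mul(-7, 0))) = Add(-24, Mul(117, 0)) = Add(-24, 0) = -24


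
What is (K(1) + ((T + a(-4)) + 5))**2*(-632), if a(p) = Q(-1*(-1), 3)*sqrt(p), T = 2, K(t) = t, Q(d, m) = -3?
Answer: -17696 + 60672*I ≈ -17696.0 + 60672.0*I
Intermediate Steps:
a(p) = -3*sqrt(p)
(K(1) + ((T + a(-4)) + 5))**2*(-632) = (1 + ((2 - 6*I) + 5))**2*(-632) = (1 + (7 - 6*I))**2*(-632) = (8 - 6*I)**2*(-632) = -632*(8 - 6*I)**2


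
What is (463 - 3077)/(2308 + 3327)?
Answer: -2614/5635 ≈ -0.46389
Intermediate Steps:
(463 - 3077)/(2308 + 3327) = -2614/5635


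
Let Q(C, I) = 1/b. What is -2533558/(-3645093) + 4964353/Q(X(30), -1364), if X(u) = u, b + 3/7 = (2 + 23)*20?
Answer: 63280062727026919/25515651 ≈ 2.4801e+9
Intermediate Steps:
b = 3497/7 (b = -3/7 + (2 + 23)*20 = -3/7 + 25*20 = -3/7 + 500 = 3497/7 ≈ 499.57)
Q(C, I) = 7/3497 (Q(C, I) = 1/(3497/7) = 7/3497)
-2533558/(-3645093) + 4964353/Q(X(30), -1364) = -2533558/(-3645093) + 4964353/(7/3497) = -2533558*(-1/3645093) + 4964353*(3497/7) = 2533558/3645093 + 17360342441/7 = 63280062727026919/25515651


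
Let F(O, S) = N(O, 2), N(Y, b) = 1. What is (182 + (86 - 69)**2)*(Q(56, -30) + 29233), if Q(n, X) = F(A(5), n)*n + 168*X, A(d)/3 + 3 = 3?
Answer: 11421279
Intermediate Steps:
A(d) = 0 (A(d) = -9 + 3*3 = -9 + 9 = 0)
F(O, S) = 1
Q(n, X) = n + 168*X (Q(n, X) = 1*n + 168*X = n + 168*X)
(182 + (86 - 69)**2)*(Q(56, -30) + 29233) = (182 + (86 - 69)**2)*((56 + 168*(-30)) + 29233) = (182 + 17**2)*((56 - 5040) + 29233) = (182 + 289)*(-4984 + 29233) = 471*24249 = 11421279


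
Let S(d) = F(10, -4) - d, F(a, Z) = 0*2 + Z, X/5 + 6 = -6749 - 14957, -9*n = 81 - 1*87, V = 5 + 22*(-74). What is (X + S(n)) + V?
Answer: -330563/3 ≈ -1.1019e+5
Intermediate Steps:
V = -1623 (V = 5 - 1628 = -1623)
n = ⅔ (n = -(81 - 1*87)/9 = -(81 - 87)/9 = -⅑*(-6) = ⅔ ≈ 0.66667)
X = -108560 (X = -30 + 5*(-6749 - 14957) = -30 + 5*(-21706) = -30 - 108530 = -108560)
F(a, Z) = Z (F(a, Z) = 0 + Z = Z)
S(d) = -4 - d
(X + S(n)) + V = (-108560 + (-4 - 1*⅔)) - 1623 = (-108560 + (-4 - ⅔)) - 1623 = (-108560 - 14/3) - 1623 = -325694/3 - 1623 = -330563/3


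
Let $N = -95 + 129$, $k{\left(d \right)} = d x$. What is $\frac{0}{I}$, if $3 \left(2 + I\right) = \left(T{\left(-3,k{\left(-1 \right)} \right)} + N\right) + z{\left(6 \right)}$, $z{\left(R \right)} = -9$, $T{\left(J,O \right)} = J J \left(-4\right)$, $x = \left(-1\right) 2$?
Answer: $0$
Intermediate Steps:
$x = -2$
$k{\left(d \right)} = - 2 d$ ($k{\left(d \right)} = d \left(-2\right) = - 2 d$)
$T{\left(J,O \right)} = - 4 J^{2}$ ($T{\left(J,O \right)} = J^{2} \left(-4\right) = - 4 J^{2}$)
$N = 34$
$I = - \frac{17}{3}$ ($I = -2 + \frac{\left(- 4 \left(-3\right)^{2} + 34\right) - 9}{3} = -2 + \frac{\left(\left(-4\right) 9 + 34\right) - 9}{3} = -2 + \frac{\left(-36 + 34\right) - 9}{3} = -2 + \frac{-2 - 9}{3} = -2 + \frac{1}{3} \left(-11\right) = -2 - \frac{11}{3} = - \frac{17}{3} \approx -5.6667$)
$\frac{0}{I} = \frac{0}{- \frac{17}{3}} = 0 \left(- \frac{3}{17}\right) = 0$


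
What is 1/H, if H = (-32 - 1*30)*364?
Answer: -1/22568 ≈ -4.4311e-5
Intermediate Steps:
H = -22568 (H = (-32 - 30)*364 = -62*364 = -22568)
1/H = 1/(-22568) = -1/22568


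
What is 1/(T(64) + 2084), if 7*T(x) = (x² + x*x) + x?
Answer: 7/22844 ≈ 0.00030643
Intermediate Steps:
T(x) = x/7 + 2*x²/7 (T(x) = ((x² + x*x) + x)/7 = ((x² + x²) + x)/7 = (2*x² + x)/7 = (x + 2*x²)/7 = x/7 + 2*x²/7)
1/(T(64) + 2084) = 1/((⅐)*64*(1 + 2*64) + 2084) = 1/((⅐)*64*(1 + 128) + 2084) = 1/((⅐)*64*129 + 2084) = 1/(8256/7 + 2084) = 1/(22844/7) = 7/22844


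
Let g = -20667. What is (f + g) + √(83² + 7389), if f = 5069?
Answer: -15598 + 11*√118 ≈ -15479.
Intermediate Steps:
(f + g) + √(83² + 7389) = (5069 - 20667) + √(83² + 7389) = -15598 + √(6889 + 7389) = -15598 + √14278 = -15598 + 11*√118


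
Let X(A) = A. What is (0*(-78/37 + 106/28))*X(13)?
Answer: 0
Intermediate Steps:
(0*(-78/37 + 106/28))*X(13) = (0*(-78/37 + 106/28))*13 = (0*(-78*1/37 + 106*(1/28)))*13 = (0*(-78/37 + 53/14))*13 = (0*(869/518))*13 = 0*13 = 0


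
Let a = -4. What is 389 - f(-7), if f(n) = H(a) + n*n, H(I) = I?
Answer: 344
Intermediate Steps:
f(n) = -4 + n² (f(n) = -4 + n*n = -4 + n²)
389 - f(-7) = 389 - (-4 + (-7)²) = 389 - (-4 + 49) = 389 - 1*45 = 389 - 45 = 344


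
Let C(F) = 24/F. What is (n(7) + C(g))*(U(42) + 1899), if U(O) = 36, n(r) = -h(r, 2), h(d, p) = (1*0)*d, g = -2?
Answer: -23220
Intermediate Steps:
h(d, p) = 0 (h(d, p) = 0*d = 0)
n(r) = 0 (n(r) = -1*0 = 0)
(n(7) + C(g))*(U(42) + 1899) = (0 + 24/(-2))*(36 + 1899) = (0 + 24*(-1/2))*1935 = (0 - 12)*1935 = -12*1935 = -23220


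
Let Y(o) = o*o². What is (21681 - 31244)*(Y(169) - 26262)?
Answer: -45907630961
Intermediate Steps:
Y(o) = o³
(21681 - 31244)*(Y(169) - 26262) = (21681 - 31244)*(169³ - 26262) = -9563*(4826809 - 26262) = -9563*4800547 = -45907630961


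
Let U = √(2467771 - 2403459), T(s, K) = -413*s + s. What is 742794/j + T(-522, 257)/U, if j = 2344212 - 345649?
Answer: 742794/1998563 + 53766*√16078/8039 ≈ 848.42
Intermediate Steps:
T(s, K) = -412*s
j = 1998563
U = 2*√16078 (U = √64312 = 2*√16078 ≈ 253.60)
742794/j + T(-522, 257)/U = 742794/1998563 + (-412*(-522))/((2*√16078)) = 742794*(1/1998563) + 215064*(√16078/32156) = 742794/1998563 + 53766*√16078/8039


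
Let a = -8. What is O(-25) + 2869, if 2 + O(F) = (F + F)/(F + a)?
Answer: 94661/33 ≈ 2868.5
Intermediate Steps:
O(F) = -2 + 2*F/(-8 + F) (O(F) = -2 + (F + F)/(F - 8) = -2 + (2*F)/(-8 + F) = -2 + 2*F/(-8 + F))
O(-25) + 2869 = 16/(-8 - 25) + 2869 = 16/(-33) + 2869 = 16*(-1/33) + 2869 = -16/33 + 2869 = 94661/33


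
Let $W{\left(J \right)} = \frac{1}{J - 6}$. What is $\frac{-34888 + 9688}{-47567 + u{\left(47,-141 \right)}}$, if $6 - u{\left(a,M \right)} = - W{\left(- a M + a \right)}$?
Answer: $\frac{56011200}{105712249} \approx 0.52985$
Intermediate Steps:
$W{\left(J \right)} = \frac{1}{-6 + J}$
$u{\left(a,M \right)} = 6 + \frac{1}{-6 + a - M a}$ ($u{\left(a,M \right)} = 6 - - \frac{1}{-6 + \left(- a M + a\right)} = 6 - - \frac{1}{-6 - \left(- a + M a\right)} = 6 - - \frac{1}{-6 + a - M a} = 6 + \frac{1}{-6 + a - M a}$)
$\frac{-34888 + 9688}{-47567 + u{\left(47,-141 \right)}} = \frac{-34888 + 9688}{-47567 + \frac{35 + 6 \cdot 47 \left(-1 - 141\right)}{6 + 47 \left(-1 - 141\right)}} = - \frac{25200}{-47567 + \frac{35 + 6 \cdot 47 \left(-142\right)}{6 + 47 \left(-142\right)}} = - \frac{25200}{-47567 + \frac{35 - 40044}{6 - 6674}} = - \frac{25200}{-47567 + \frac{1}{-6668} \left(-40009\right)} = - \frac{25200}{-47567 - - \frac{40009}{6668}} = - \frac{25200}{-47567 + \frac{40009}{6668}} = - \frac{25200}{- \frac{317136747}{6668}} = \left(-25200\right) \left(- \frac{6668}{317136747}\right) = \frac{56011200}{105712249}$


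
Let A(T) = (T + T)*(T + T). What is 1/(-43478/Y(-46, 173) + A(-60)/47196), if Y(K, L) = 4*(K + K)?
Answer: 10488/1242323 ≈ 0.0084423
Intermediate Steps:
A(T) = 4*T² (A(T) = (2*T)*(2*T) = 4*T²)
Y(K, L) = 8*K (Y(K, L) = 4*(2*K) = 8*K)
1/(-43478/Y(-46, 173) + A(-60)/47196) = 1/(-43478/(8*(-46)) + (4*(-60)²)/47196) = 1/(-43478/(-368) + (4*3600)*(1/47196)) = 1/(-43478*(-1/368) + 14400*(1/47196)) = 1/(21739/184 + 400/1311) = 1/(1242323/10488) = 10488/1242323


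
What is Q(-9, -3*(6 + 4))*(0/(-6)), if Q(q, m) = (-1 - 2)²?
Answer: 0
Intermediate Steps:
Q(q, m) = 9 (Q(q, m) = (-3)² = 9)
Q(-9, -3*(6 + 4))*(0/(-6)) = 9*(0/(-6)) = 9*(0*(-⅙)) = 9*0 = 0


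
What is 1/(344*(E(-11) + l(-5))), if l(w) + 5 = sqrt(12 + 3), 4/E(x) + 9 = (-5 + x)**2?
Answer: -304057/206477744 - 61009*sqrt(15)/206477744 ≈ -0.0026170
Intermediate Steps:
E(x) = 4/(-9 + (-5 + x)**2)
l(w) = -5 + sqrt(15) (l(w) = -5 + sqrt(12 + 3) = -5 + sqrt(15))
1/(344*(E(-11) + l(-5))) = 1/(344*(4/(-9 + (-5 - 11)**2) + (-5 + sqrt(15)))) = 1/(344*(4/(-9 + (-16)**2) + (-5 + sqrt(15)))) = 1/(344*(4/(-9 + 256) + (-5 + sqrt(15)))) = 1/(344*(4/247 + (-5 + sqrt(15)))) = 1/(344*(-1231/247 + sqrt(15))) = 1/(-423464/247 + 344*sqrt(15))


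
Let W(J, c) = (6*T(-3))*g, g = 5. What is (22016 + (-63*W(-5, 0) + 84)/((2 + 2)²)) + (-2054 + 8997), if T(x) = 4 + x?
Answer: 230769/8 ≈ 28846.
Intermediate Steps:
W(J, c) = 30 (W(J, c) = (6*(4 - 3))*5 = (6*1)*5 = 6*5 = 30)
(22016 + (-63*W(-5, 0) + 84)/((2 + 2)²)) + (-2054 + 8997) = (22016 + (-63*30 + 84)/((2 + 2)²)) + (-2054 + 8997) = (22016 + (-1890 + 84)/(4²)) + 6943 = (22016 - 1806/16) + 6943 = (22016 - 1806*1/16) + 6943 = (22016 - 903/8) + 6943 = 175225/8 + 6943 = 230769/8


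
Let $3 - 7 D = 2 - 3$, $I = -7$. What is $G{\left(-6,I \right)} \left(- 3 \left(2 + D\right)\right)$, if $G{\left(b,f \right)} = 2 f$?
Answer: $108$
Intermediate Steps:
$D = \frac{4}{7}$ ($D = \frac{3}{7} - \frac{2 - 3}{7} = \frac{3}{7} - - \frac{1}{7} = \frac{3}{7} + \frac{1}{7} = \frac{4}{7} \approx 0.57143$)
$G{\left(-6,I \right)} \left(- 3 \left(2 + D\right)\right) = 2 \left(-7\right) \left(- 3 \left(2 + \frac{4}{7}\right)\right) = - 14 \left(\left(-3\right) \frac{18}{7}\right) = \left(-14\right) \left(- \frac{54}{7}\right) = 108$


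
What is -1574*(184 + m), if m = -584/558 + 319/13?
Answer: -1184549902/3627 ≈ -3.2659e+5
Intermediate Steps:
m = 85205/3627 (m = -584*1/558 + 319*(1/13) = -292/279 + 319/13 = 85205/3627 ≈ 23.492)
-1574*(184 + m) = -1574*(184 + 85205/3627) = -1574*752573/3627 = -1184549902/3627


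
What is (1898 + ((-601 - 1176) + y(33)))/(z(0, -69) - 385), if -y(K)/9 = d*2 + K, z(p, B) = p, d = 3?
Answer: 46/77 ≈ 0.59740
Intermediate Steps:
y(K) = -54 - 9*K (y(K) = -9*(3*2 + K) = -9*(6 + K) = -54 - 9*K)
(1898 + ((-601 - 1176) + y(33)))/(z(0, -69) - 385) = (1898 + ((-601 - 1176) + (-54 - 9*33)))/(0 - 385) = (1898 + (-1777 + (-54 - 297)))/(-385) = (1898 + (-1777 - 351))*(-1/385) = (1898 - 2128)*(-1/385) = -230*(-1/385) = 46/77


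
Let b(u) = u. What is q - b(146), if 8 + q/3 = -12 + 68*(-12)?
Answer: -2654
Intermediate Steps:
q = -2508 (q = -24 + 3*(-12 + 68*(-12)) = -24 + 3*(-12 - 816) = -24 + 3*(-828) = -24 - 2484 = -2508)
q - b(146) = -2508 - 1*146 = -2508 - 146 = -2654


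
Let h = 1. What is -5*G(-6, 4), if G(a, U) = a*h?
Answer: 30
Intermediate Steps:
G(a, U) = a (G(a, U) = a*1 = a)
-5*G(-6, 4) = -5*(-6) = 30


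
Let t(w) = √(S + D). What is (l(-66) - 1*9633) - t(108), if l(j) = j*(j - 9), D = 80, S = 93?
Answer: -4683 - √173 ≈ -4696.2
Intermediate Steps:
t(w) = √173 (t(w) = √(93 + 80) = √173)
l(j) = j*(-9 + j)
(l(-66) - 1*9633) - t(108) = (-66*(-9 - 66) - 1*9633) - √173 = (-66*(-75) - 9633) - √173 = (4950 - 9633) - √173 = -4683 - √173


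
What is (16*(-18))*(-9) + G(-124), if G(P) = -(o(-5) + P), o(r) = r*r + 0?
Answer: 2691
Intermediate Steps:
o(r) = r**2 (o(r) = r**2 + 0 = r**2)
G(P) = -25 - P (G(P) = -((-5)**2 + P) = -(25 + P) = -25 - P)
(16*(-18))*(-9) + G(-124) = (16*(-18))*(-9) + (-25 - 1*(-124)) = -288*(-9) + (-25 + 124) = 2592 + 99 = 2691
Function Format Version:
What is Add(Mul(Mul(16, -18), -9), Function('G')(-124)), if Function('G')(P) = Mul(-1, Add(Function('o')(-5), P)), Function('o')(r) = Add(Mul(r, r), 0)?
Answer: 2691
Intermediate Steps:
Function('o')(r) = Pow(r, 2) (Function('o')(r) = Add(Pow(r, 2), 0) = Pow(r, 2))
Function('G')(P) = Add(-25, Mul(-1, P)) (Function('G')(P) = Mul(-1, Add(Pow(-5, 2), P)) = Mul(-1, Add(25, P)) = Add(-25, Mul(-1, P)))
Add(Mul(Mul(16, -18), -9), Function('G')(-124)) = Add(Mul(Mul(16, -18), -9), Add(-25, Mul(-1, -124))) = Add(Mul(-288, -9), Add(-25, 124)) = Add(2592, 99) = 2691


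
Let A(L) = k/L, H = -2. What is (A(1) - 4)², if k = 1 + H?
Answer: 25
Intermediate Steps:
k = -1 (k = 1 - 2 = -1)
A(L) = -1/L
(A(1) - 4)² = (-1/1 - 4)² = (-1*1 - 4)² = (-1 - 4)² = (-5)² = 25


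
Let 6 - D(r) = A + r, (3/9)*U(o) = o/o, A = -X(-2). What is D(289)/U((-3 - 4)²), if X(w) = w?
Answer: -95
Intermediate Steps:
A = 2 (A = -1*(-2) = 2)
U(o) = 3 (U(o) = 3*(o/o) = 3*1 = 3)
D(r) = 4 - r (D(r) = 6 - (2 + r) = 6 + (-2 - r) = 4 - r)
D(289)/U((-3 - 4)²) = (4 - 1*289)/3 = (4 - 289)*(⅓) = -285*⅓ = -95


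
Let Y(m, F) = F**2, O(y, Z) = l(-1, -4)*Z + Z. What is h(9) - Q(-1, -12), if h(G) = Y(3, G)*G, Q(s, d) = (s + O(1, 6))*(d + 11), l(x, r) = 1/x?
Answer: 728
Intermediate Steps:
O(y, Z) = 0 (O(y, Z) = Z/(-1) + Z = -Z + Z = 0)
Q(s, d) = s*(11 + d) (Q(s, d) = (s + 0)*(d + 11) = s*(11 + d))
h(G) = G**3 (h(G) = G**2*G = G**3)
h(9) - Q(-1, -12) = 9**3 - (-1)*(11 - 12) = 729 - (-1)*(-1) = 729 - 1*1 = 729 - 1 = 728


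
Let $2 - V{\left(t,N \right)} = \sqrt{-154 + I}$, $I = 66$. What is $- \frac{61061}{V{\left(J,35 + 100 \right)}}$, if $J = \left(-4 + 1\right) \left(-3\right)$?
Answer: $- \frac{61061}{46} - \frac{61061 i \sqrt{22}}{46} \approx -1327.4 - 6226.1 i$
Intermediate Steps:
$J = 9$ ($J = \left(-3\right) \left(-3\right) = 9$)
$V{\left(t,N \right)} = 2 - 2 i \sqrt{22}$ ($V{\left(t,N \right)} = 2 - \sqrt{-154 + 66} = 2 - \sqrt{-88} = 2 - 2 i \sqrt{22}$)
$- \frac{61061}{V{\left(J,35 + 100 \right)}} = - \frac{61061}{2 - 2 i \sqrt{22}}$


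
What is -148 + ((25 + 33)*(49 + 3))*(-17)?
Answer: -51420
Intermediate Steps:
-148 + ((25 + 33)*(49 + 3))*(-17) = -148 + (58*52)*(-17) = -148 + 3016*(-17) = -148 - 51272 = -51420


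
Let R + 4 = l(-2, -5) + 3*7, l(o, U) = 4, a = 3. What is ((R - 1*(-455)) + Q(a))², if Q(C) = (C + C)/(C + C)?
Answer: 227529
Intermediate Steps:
R = 21 (R = -4 + (4 + 3*7) = -4 + (4 + 21) = -4 + 25 = 21)
Q(C) = 1 (Q(C) = (2*C)/((2*C)) = (2*C)*(1/(2*C)) = 1)
((R - 1*(-455)) + Q(a))² = ((21 - 1*(-455)) + 1)² = ((21 + 455) + 1)² = (476 + 1)² = 477² = 227529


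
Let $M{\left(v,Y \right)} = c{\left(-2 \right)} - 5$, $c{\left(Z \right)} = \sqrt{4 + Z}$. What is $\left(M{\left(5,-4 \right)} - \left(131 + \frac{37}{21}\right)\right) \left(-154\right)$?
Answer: $\frac{63646}{3} - 154 \sqrt{2} \approx 20998.0$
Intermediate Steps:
$M{\left(v,Y \right)} = -5 + \sqrt{2}$ ($M{\left(v,Y \right)} = \sqrt{4 - 2} - 5 = \sqrt{2} - 5 = -5 + \sqrt{2}$)
$\left(M{\left(5,-4 \right)} - \left(131 + \frac{37}{21}\right)\right) \left(-154\right) = \left(\left(-5 + \sqrt{2}\right) - \left(131 + \frac{37}{21}\right)\right) \left(-154\right) = \left(\left(-5 + \sqrt{2}\right) + \left(\left(6 + 37 \left(- \frac{1}{21}\right)\right) - 137\right)\right) \left(-154\right) = \left(\left(-5 + \sqrt{2}\right) + \left(\left(6 - \frac{37}{21}\right) - 137\right)\right) \left(-154\right) = \left(\left(-5 + \sqrt{2}\right) + \left(\frac{89}{21} - 137\right)\right) \left(-154\right) = \left(\left(-5 + \sqrt{2}\right) - \frac{2788}{21}\right) \left(-154\right) = \left(- \frac{2893}{21} + \sqrt{2}\right) \left(-154\right) = \frac{63646}{3} - 154 \sqrt{2}$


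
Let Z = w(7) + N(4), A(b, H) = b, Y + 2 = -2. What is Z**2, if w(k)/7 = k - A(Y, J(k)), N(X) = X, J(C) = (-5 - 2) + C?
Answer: 6561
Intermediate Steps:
Y = -4 (Y = -2 - 2 = -4)
J(C) = -7 + C
w(k) = 28 + 7*k (w(k) = 7*(k - 1*(-4)) = 7*(k + 4) = 7*(4 + k) = 28 + 7*k)
Z = 81 (Z = (28 + 7*7) + 4 = (28 + 49) + 4 = 77 + 4 = 81)
Z**2 = 81**2 = 6561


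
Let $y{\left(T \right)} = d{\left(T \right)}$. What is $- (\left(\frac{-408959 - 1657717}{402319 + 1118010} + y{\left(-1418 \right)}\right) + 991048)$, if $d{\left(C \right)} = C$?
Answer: $- \frac{1504561121594}{1520329} \approx -9.8963 \cdot 10^{5}$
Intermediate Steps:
$y{\left(T \right)} = T$
$- (\left(\frac{-408959 - 1657717}{402319 + 1118010} + y{\left(-1418 \right)}\right) + 991048) = - (\left(\frac{-408959 - 1657717}{402319 + 1118010} - 1418\right) + 991048) = - (\left(- \frac{2066676}{1520329} - 1418\right) + 991048) = - (- \frac{2157893198}{1520329} + 991048) = \left(-1\right) \frac{1504561121594}{1520329} = - \frac{1504561121594}{1520329}$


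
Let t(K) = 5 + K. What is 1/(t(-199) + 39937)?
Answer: 1/39743 ≈ 2.5162e-5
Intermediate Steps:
1/(t(-199) + 39937) = 1/((5 - 199) + 39937) = 1/(-194 + 39937) = 1/39743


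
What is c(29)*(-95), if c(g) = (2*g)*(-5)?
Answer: 27550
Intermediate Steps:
c(g) = -10*g
c(29)*(-95) = -10*29*(-95) = -290*(-95) = 27550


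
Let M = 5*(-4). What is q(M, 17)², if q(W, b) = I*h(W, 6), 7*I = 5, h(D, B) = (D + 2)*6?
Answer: 291600/49 ≈ 5951.0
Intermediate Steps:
h(D, B) = 12 + 6*D (h(D, B) = (2 + D)*6 = 12 + 6*D)
I = 5/7 (I = (⅐)*5 = 5/7 ≈ 0.71429)
M = -20
q(W, b) = 60/7 + 30*W/7 (q(W, b) = 5*(12 + 6*W)/7 = 60/7 + 30*W/7)
q(M, 17)² = (60/7 + (30/7)*(-20))² = (60/7 - 600/7)² = (-540/7)² = 291600/49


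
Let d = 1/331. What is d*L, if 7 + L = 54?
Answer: 47/331 ≈ 0.14199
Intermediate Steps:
L = 47 (L = -7 + 54 = 47)
d = 1/331 ≈ 0.0030211
d*L = (1/331)*47 = 47/331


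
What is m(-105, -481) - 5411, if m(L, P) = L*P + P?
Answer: 44613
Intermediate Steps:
m(L, P) = P + L*P
m(-105, -481) - 5411 = -481*(1 - 105) - 5411 = -481*(-104) - 5411 = 50024 - 5411 = 44613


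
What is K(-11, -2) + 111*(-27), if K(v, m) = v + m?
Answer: -3010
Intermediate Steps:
K(v, m) = m + v
K(-11, -2) + 111*(-27) = (-2 - 11) + 111*(-27) = -13 - 2997 = -3010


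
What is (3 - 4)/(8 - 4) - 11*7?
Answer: -309/4 ≈ -77.250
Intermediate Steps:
(3 - 4)/(8 - 4) - 11*7 = -1/4 - 77 = -1*¼ - 77 = -¼ - 77 = -309/4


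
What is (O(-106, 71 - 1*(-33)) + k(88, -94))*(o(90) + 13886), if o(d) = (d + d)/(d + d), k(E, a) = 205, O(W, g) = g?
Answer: 4291083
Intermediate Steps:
o(d) = 1 (o(d) = (2*d)/((2*d)) = (2*d)*(1/(2*d)) = 1)
(O(-106, 71 - 1*(-33)) + k(88, -94))*(o(90) + 13886) = ((71 - 1*(-33)) + 205)*(1 + 13886) = ((71 + 33) + 205)*13887 = (104 + 205)*13887 = 309*13887 = 4291083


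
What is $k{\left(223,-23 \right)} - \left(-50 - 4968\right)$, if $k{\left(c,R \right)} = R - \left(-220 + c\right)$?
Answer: $4992$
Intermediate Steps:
$k{\left(c,R \right)} = 220 + R - c$
$k{\left(223,-23 \right)} - \left(-50 - 4968\right) = \left(220 - 23 - 223\right) - \left(-50 - 4968\right) = -26 - -5018 = -26 + 5018 = 4992$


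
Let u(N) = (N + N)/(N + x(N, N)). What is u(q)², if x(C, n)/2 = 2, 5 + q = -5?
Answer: 100/9 ≈ 11.111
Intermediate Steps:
q = -10 (q = -5 - 5 = -10)
x(C, n) = 4 (x(C, n) = 2*2 = 4)
u(N) = 2*N/(4 + N) (u(N) = (N + N)/(N + 4) = (2*N)/(4 + N) = 2*N/(4 + N))
u(q)² = (2*(-10)/(4 - 10))² = (2*(-10)/(-6))² = (2*(-10)*(-⅙))² = (10/3)² = 100/9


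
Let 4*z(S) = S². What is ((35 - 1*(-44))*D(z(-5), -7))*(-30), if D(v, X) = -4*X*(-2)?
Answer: 132720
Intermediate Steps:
z(S) = S²/4
D(v, X) = 8*X
((35 - 1*(-44))*D(z(-5), -7))*(-30) = ((35 - 1*(-44))*(8*(-7)))*(-30) = ((35 + 44)*(-56))*(-30) = (79*(-56))*(-30) = -4424*(-30) = 132720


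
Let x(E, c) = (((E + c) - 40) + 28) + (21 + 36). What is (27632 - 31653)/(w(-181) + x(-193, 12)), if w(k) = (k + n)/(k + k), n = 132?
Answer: 1455602/49183 ≈ 29.596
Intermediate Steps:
w(k) = (132 + k)/(2*k) (w(k) = (k + 132)/(k + k) = (132 + k)/((2*k)) = (132 + k)*(1/(2*k)) = (132 + k)/(2*k))
x(E, c) = 45 + E + c (x(E, c) = ((-40 + E + c) + 28) + 57 = (-12 + E + c) + 57 = 45 + E + c)
(27632 - 31653)/(w(-181) + x(-193, 12)) = (27632 - 31653)/((½)*(132 - 181)/(-181) + (45 - 193 + 12)) = -4021/((½)*(-1/181)*(-49) - 136) = -4021/(49/362 - 136) = -4021/(-49183/362) = -4021*(-362/49183) = 1455602/49183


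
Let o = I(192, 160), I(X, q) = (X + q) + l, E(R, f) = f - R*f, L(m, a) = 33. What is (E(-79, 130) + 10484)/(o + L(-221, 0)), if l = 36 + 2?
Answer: 20884/423 ≈ 49.371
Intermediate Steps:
E(R, f) = f - R*f
l = 38
I(X, q) = 38 + X + q (I(X, q) = (X + q) + 38 = 38 + X + q)
o = 390 (o = 38 + 192 + 160 = 390)
(E(-79, 130) + 10484)/(o + L(-221, 0)) = (130*(1 - 1*(-79)) + 10484)/(390 + 33) = (130*(1 + 79) + 10484)/423 = (130*80 + 10484)*(1/423) = (10400 + 10484)*(1/423) = 20884*(1/423) = 20884/423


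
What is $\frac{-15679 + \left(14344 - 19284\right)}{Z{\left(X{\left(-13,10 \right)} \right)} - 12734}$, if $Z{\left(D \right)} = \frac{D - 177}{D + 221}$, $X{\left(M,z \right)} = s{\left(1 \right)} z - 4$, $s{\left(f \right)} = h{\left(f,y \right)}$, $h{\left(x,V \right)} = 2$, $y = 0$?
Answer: $\frac{4886703}{3018119} \approx 1.6191$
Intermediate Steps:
$s{\left(f \right)} = 2$
$X{\left(M,z \right)} = -4 + 2 z$ ($X{\left(M,z \right)} = 2 z - 4 = -4 + 2 z$)
$Z{\left(D \right)} = \frac{-177 + D}{221 + D}$
$\frac{-15679 + \left(14344 - 19284\right)}{Z{\left(X{\left(-13,10 \right)} \right)} - 12734} = \frac{-15679 + \left(14344 - 19284\right)}{\frac{-177 + \left(-4 + 2 \cdot 10\right)}{221 + \left(-4 + 2 \cdot 10\right)} - 12734} = \frac{-15679 - 4940}{\frac{-177 + \left(-4 + 20\right)}{221 + \left(-4 + 20\right)} - 12734} = - \frac{20619}{\frac{-177 + 16}{221 + 16} - 12734} = - \frac{20619}{\frac{1}{237} \left(-161\right) - 12734} = - \frac{20619}{- \frac{161}{237} - 12734} = - \frac{20619}{- \frac{3018119}{237}} = \left(-20619\right) \left(- \frac{237}{3018119}\right) = \frac{4886703}{3018119}$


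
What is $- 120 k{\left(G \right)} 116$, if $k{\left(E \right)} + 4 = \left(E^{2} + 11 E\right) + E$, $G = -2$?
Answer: $334080$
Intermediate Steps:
$k{\left(E \right)} = -4 + E^{2} + 12 E$ ($k{\left(E \right)} = -4 + \left(\left(E^{2} + 11 E\right) + E\right) = -4 + \left(E^{2} + 12 E\right) = -4 + E^{2} + 12 E$)
$- 120 k{\left(G \right)} 116 = - 120 \left(-4 + \left(-2\right)^{2} + 12 \left(-2\right)\right) 116 = - 120 \left(-4 + 4 - 24\right) 116 = \left(-120\right) \left(-24\right) 116 = 2880 \cdot 116 = 334080$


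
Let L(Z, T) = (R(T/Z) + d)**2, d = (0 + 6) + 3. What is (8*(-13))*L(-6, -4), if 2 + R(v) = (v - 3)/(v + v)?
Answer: -5733/2 ≈ -2866.5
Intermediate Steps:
R(v) = -2 + (-3 + v)/(2*v) (R(v) = -2 + (v - 3)/(v + v) = -2 + (-3 + v)/((2*v)) = -2 + (-3 + v)*(1/(2*v)) = -2 + (-3 + v)/(2*v))
d = 9 (d = 6 + 3 = 9)
L(Z, T) = (9 + 3*Z*(-1 - T/Z)/(2*T))**2 (L(Z, T) = (3*(-1 - T/Z)/(2*((T/Z))) + 9)**2 = (3*(Z/T)*(-1 - T/Z)/2 + 9)**2 = (3*Z*(-1 - T/Z)/(2*T) + 9)**2 = (9 + 3*Z*(-1 - T/Z)/(2*T))**2)
(8*(-13))*L(-6, -4) = (8*(-13))*((9/4)*(-1*(-6) + 5*(-4))**2/(-4)**2) = -234*(6 - 20)**2/16 = -234*(-14)**2/16 = -234*196/16 = -104*441/16 = -5733/2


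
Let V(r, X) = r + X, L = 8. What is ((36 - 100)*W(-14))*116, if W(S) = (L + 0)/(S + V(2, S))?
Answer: 29696/13 ≈ 2284.3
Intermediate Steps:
V(r, X) = X + r
W(S) = 8/(2 + 2*S) (W(S) = (8 + 0)/(S + (S + 2)) = 8/(S + (2 + S)) = 8/(2 + 2*S))
((36 - 100)*W(-14))*116 = ((36 - 100)*(4/(1 - 14)))*116 = -256/(-13)*116 = -256*(-1)/13*116 = -64*(-4/13)*116 = (256/13)*116 = 29696/13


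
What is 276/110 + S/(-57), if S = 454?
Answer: -17104/3135 ≈ -5.4558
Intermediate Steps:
276/110 + S/(-57) = 276/110 + 454/(-57) = 276*(1/110) + 454*(-1/57) = 138/55 - 454/57 = -17104/3135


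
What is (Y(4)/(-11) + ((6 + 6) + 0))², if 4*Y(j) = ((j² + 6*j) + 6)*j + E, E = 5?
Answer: 114921/1936 ≈ 59.360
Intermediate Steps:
Y(j) = 5/4 + j*(6 + j² + 6*j)/4 (Y(j) = (((j² + 6*j) + 6)*j + 5)/4 = ((6 + j² + 6*j)*j + 5)/4 = (j*(6 + j² + 6*j) + 5)/4 = (5 + j*(6 + j² + 6*j))/4 = 5/4 + j*(6 + j² + 6*j)/4)
(Y(4)/(-11) + ((6 + 6) + 0))² = ((5/4 + (¼)*4³ + (3/2)*4 + (3/2)*4²)/(-11) + ((6 + 6) + 0))² = ((5/4 + (¼)*64 + 6 + (3/2)*16)*(-1/11) + (12 + 0))² = ((5/4 + 16 + 6 + 24)*(-1/11) + 12)² = ((189/4)*(-1/11) + 12)² = (-189/44 + 12)² = (339/44)² = 114921/1936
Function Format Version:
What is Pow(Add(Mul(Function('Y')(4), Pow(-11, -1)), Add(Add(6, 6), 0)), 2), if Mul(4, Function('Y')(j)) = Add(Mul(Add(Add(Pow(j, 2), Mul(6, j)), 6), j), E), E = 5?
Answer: Rational(114921, 1936) ≈ 59.360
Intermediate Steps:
Function('Y')(j) = Add(Rational(5, 4), Mul(Rational(1, 4), j, Add(6, Pow(j, 2), Mul(6, j)))) (Function('Y')(j) = Mul(Rational(1, 4), Add(Mul(Add(Add(Pow(j, 2), Mul(6, j)), 6), j), 5)) = Mul(Rational(1, 4), Add(Mul(Add(6, Pow(j, 2), Mul(6, j)), j), 5)) = Mul(Rational(1, 4), Add(Mul(j, Add(6, Pow(j, 2), Mul(6, j))), 5)) = Mul(Rational(1, 4), Add(5, Mul(j, Add(6, Pow(j, 2), Mul(6, j))))) = Add(Rational(5, 4), Mul(Rational(1, 4), j, Add(6, Pow(j, 2), Mul(6, j)))))
Pow(Add(Mul(Function('Y')(4), Pow(-11, -1)), Add(Add(6, 6), 0)), 2) = Pow(Add(Mul(Add(Rational(5, 4), Mul(Rational(1, 4), Pow(4, 3)), Mul(Rational(3, 2), 4), Mul(Rational(3, 2), Pow(4, 2))), Pow(-11, -1)), Add(Add(6, 6), 0)), 2) = Pow(Add(Mul(Add(Rational(5, 4), Mul(Rational(1, 4), 64), 6, Mul(Rational(3, 2), 16)), Rational(-1, 11)), Add(12, 0)), 2) = Pow(Add(Mul(Add(Rational(5, 4), 16, 6, 24), Rational(-1, 11)), 12), 2) = Pow(Add(Mul(Rational(189, 4), Rational(-1, 11)), 12), 2) = Pow(Add(Rational(-189, 44), 12), 2) = Pow(Rational(339, 44), 2) = Rational(114921, 1936)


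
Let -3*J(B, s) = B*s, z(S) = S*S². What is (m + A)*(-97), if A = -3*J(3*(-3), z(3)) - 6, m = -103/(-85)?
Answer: 2043014/85 ≈ 24035.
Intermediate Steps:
z(S) = S³
m = 103/85 (m = -103*(-1/85) = 103/85 ≈ 1.2118)
J(B, s) = -B*s/3
A = -249 (A = -(-1)*3*(-3)*3³ - 6 = -(-1)*(-9)*27 - 6 = -3*81 - 6 = -243 - 6 = -249)
(m + A)*(-97) = (103/85 - 249)*(-97) = -21062/85*(-97) = 2043014/85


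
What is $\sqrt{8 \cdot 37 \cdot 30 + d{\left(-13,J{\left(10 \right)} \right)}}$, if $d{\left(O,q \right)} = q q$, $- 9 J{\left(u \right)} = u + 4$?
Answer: $\frac{2 \sqrt{179869}}{9} \approx 94.247$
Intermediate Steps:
$J{\left(u \right)} = - \frac{4}{9} - \frac{u}{9}$ ($J{\left(u \right)} = - \frac{u + 4}{9} = - \frac{4 + u}{9} = - \frac{4}{9} - \frac{u}{9}$)
$d{\left(O,q \right)} = q^{2}$
$\sqrt{8 \cdot 37 \cdot 30 + d{\left(-13,J{\left(10 \right)} \right)}} = \sqrt{8 \cdot 37 \cdot 30 + \left(- \frac{4}{9} - \frac{10}{9}\right)^{2}} = \sqrt{296 \cdot 30 + \left(- \frac{4}{9} - \frac{10}{9}\right)^{2}} = \sqrt{8880 + \left(- \frac{14}{9}\right)^{2}} = \sqrt{8880 + \frac{196}{81}} = \sqrt{\frac{719476}{81}} = \frac{2 \sqrt{179869}}{9}$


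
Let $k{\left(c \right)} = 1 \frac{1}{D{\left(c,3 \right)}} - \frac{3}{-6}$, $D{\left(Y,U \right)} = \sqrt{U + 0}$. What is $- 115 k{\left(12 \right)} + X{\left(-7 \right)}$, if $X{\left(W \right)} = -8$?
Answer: $- \frac{131}{2} - \frac{115 \sqrt{3}}{3} \approx -131.9$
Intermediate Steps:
$D{\left(Y,U \right)} = \sqrt{U}$
$k{\left(c \right)} = \frac{1}{2} + \frac{\sqrt{3}}{3}$ ($k{\left(c \right)} = 1 \frac{1}{\sqrt{3}} - \frac{3}{-6} = 1 \frac{\sqrt{3}}{3} - - \frac{1}{2} = \frac{\sqrt{3}}{3} + \frac{1}{2} = \frac{1}{2} + \frac{\sqrt{3}}{3}$)
$- 115 k{\left(12 \right)} + X{\left(-7 \right)} = - 115 \left(\frac{1}{2} + \frac{\sqrt{3}}{3}\right) - 8 = \left(- \frac{115}{2} - \frac{115 \sqrt{3}}{3}\right) - 8 = - \frac{131}{2} - \frac{115 \sqrt{3}}{3}$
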